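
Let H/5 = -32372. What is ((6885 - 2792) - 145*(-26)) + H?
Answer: -153997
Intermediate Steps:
H = -161860 (H = 5*(-32372) = -161860)
((6885 - 2792) - 145*(-26)) + H = ((6885 - 2792) - 145*(-26)) - 161860 = (4093 + 3770) - 161860 = 7863 - 161860 = -153997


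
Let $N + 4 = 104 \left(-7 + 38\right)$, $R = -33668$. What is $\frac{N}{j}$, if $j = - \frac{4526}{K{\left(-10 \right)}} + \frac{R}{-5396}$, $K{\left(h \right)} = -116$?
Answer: $\frac{13259960}{186367} \approx 71.15$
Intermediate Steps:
$N = 3220$ ($N = -4 + 104 \left(-7 + 38\right) = -4 + 104 \cdot 31 = -4 + 3224 = 3220$)
$j = \frac{186367}{4118}$ ($j = - \frac{4526}{-116} - \frac{33668}{-5396} = \left(-4526\right) \left(- \frac{1}{116}\right) - - \frac{443}{71} = \frac{2263}{58} + \frac{443}{71} = \frac{186367}{4118} \approx 45.257$)
$\frac{N}{j} = \frac{3220}{\frac{186367}{4118}} = 3220 \cdot \frac{4118}{186367} = \frac{13259960}{186367}$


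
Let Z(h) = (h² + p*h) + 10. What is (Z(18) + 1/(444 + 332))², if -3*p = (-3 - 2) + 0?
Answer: 79786476225/602176 ≈ 1.3250e+5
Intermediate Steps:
p = 5/3 (p = -((-3 - 2) + 0)/3 = -(-5 + 0)/3 = -⅓*(-5) = 5/3 ≈ 1.6667)
Z(h) = 10 + h² + 5*h/3 (Z(h) = (h² + 5*h/3) + 10 = 10 + h² + 5*h/3)
(Z(18) + 1/(444 + 332))² = ((10 + 18² + (5/3)*18) + 1/(444 + 332))² = ((10 + 324 + 30) + 1/776)² = (364 + 1/776)² = (282465/776)² = 79786476225/602176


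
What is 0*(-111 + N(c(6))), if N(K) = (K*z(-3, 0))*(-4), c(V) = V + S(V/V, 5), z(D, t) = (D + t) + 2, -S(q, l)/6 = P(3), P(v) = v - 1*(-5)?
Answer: 0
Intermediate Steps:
P(v) = 5 + v (P(v) = v + 5 = 5 + v)
S(q, l) = -48 (S(q, l) = -6*(5 + 3) = -6*8 = -48)
z(D, t) = 2 + D + t
c(V) = -48 + V (c(V) = V - 48 = -48 + V)
N(K) = 4*K (N(K) = (K*(2 - 3 + 0))*(-4) = (K*(-1))*(-4) = -K*(-4) = 4*K)
0*(-111 + N(c(6))) = 0*(-111 + 4*(-48 + 6)) = 0*(-111 + 4*(-42)) = 0*(-111 - 168) = 0*(-279) = 0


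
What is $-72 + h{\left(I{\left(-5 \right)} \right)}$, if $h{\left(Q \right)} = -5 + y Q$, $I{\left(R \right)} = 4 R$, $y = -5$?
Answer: $23$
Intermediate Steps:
$h{\left(Q \right)} = -5 - 5 Q$
$-72 + h{\left(I{\left(-5 \right)} \right)} = -72 - \left(5 + 5 \cdot 4 \left(-5\right)\right) = -72 - -95 = -72 + \left(-5 + 100\right) = -72 + 95 = 23$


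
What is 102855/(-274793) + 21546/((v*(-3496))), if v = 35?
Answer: -69571533/126404780 ≈ -0.55039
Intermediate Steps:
102855/(-274793) + 21546/((v*(-3496))) = 102855/(-274793) + 21546/((35*(-3496))) = 102855*(-1/274793) + 21546/(-122360) = -102855/274793 + 21546*(-1/122360) = -102855/274793 - 81/460 = -69571533/126404780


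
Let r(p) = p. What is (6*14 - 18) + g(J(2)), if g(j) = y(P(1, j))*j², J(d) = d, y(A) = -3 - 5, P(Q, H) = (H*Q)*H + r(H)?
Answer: 34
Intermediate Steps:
P(Q, H) = H + Q*H² (P(Q, H) = (H*Q)*H + H = Q*H² + H = H + Q*H²)
y(A) = -8
g(j) = -8*j²
(6*14 - 18) + g(J(2)) = (6*14 - 18) - 8*2² = (84 - 18) - 8*4 = 66 - 32 = 34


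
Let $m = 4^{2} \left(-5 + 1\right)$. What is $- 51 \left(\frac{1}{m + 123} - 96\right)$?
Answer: $\frac{288813}{59} \approx 4895.1$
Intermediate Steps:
$m = -64$ ($m = 16 \left(-4\right) = -64$)
$- 51 \left(\frac{1}{m + 123} - 96\right) = - 51 \left(\frac{1}{-64 + 123} - 96\right) = - 51 \left(\frac{1}{59} - 96\right) = \left(-51\right) \left(- \frac{5663}{59}\right) = \frac{288813}{59}$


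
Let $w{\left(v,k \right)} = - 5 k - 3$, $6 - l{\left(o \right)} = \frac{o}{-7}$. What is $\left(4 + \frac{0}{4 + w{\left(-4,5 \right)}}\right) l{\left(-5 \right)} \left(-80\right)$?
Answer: $- \frac{11840}{7} \approx -1691.4$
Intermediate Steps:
$l{\left(o \right)} = 6 + \frac{o}{7}$ ($l{\left(o \right)} = 6 - \frac{o}{-7} = 6 - o \left(- \frac{1}{7}\right) = 6 - - \frac{o}{7} = 6 + \frac{o}{7}$)
$w{\left(v,k \right)} = -3 - 5 k$
$\left(4 + \frac{0}{4 + w{\left(-4,5 \right)}}\right) l{\left(-5 \right)} \left(-80\right) = \left(4 + \frac{0}{4 - 28}\right) \left(6 + \frac{1}{7} \left(-5\right)\right) \left(-80\right) = \left(4 + \frac{0}{4 - 28}\right) \left(6 - \frac{5}{7}\right) \left(-80\right) = \left(4 + \frac{0}{4 - 28}\right) \frac{37}{7} \left(-80\right) = \left(4 + \frac{0}{-24}\right) \frac{37}{7} \left(-80\right) = \left(4 + 0 \left(- \frac{1}{24}\right)\right) \frac{37}{7} \left(-80\right) = \left(4 + 0\right) \frac{37}{7} \left(-80\right) = 4 \cdot \frac{37}{7} \left(-80\right) = \frac{148}{7} \left(-80\right) = - \frac{11840}{7}$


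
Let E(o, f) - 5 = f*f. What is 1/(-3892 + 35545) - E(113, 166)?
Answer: -872388332/31653 ≈ -27561.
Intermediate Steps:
E(o, f) = 5 + f² (E(o, f) = 5 + f*f = 5 + f²)
1/(-3892 + 35545) - E(113, 166) = 1/(-3892 + 35545) - (5 + 166²) = 1/31653 - (5 + 27556) = 1/31653 - 1*27561 = 1/31653 - 27561 = -872388332/31653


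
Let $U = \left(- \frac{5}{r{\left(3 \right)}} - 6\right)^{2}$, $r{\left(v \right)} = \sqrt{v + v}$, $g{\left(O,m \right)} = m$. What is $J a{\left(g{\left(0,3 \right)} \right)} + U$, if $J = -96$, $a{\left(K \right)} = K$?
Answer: $- \frac{1487}{6} + 10 \sqrt{6} \approx -223.34$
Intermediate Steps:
$r{\left(v \right)} = \sqrt{2} \sqrt{v}$ ($r{\left(v \right)} = \sqrt{2 v} = \sqrt{2} \sqrt{v}$)
$U = \left(-6 - \frac{5 \sqrt{6}}{6}\right)^{2}$ ($U = \left(- \frac{5}{\sqrt{2} \sqrt{3}} - 6\right)^{2} = \left(- \frac{5}{\sqrt{6}} - 6\right)^{2} = \left(- 5 \frac{\sqrt{6}}{6} - 6\right)^{2} = \left(- \frac{5 \sqrt{6}}{6} - 6\right)^{2} = \left(-6 - \frac{5 \sqrt{6}}{6}\right)^{2} \approx 64.662$)
$J a{\left(g{\left(0,3 \right)} \right)} + U = \left(-96\right) 3 + \left(\frac{241}{6} + 10 \sqrt{6}\right) = -288 + \left(\frac{241}{6} + 10 \sqrt{6}\right) = - \frac{1487}{6} + 10 \sqrt{6}$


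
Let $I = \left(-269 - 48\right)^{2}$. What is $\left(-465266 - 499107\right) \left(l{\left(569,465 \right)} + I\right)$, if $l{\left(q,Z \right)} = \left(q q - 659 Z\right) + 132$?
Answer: $-113744902231$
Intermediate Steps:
$I = 100489$ ($I = \left(-317\right)^{2} = 100489$)
$l{\left(q,Z \right)} = 132 + q^{2} - 659 Z$ ($l{\left(q,Z \right)} = \left(q^{2} - 659 Z\right) + 132 = 132 + q^{2} - 659 Z$)
$\left(-465266 - 499107\right) \left(l{\left(569,465 \right)} + I\right) = \left(-465266 - 499107\right) \left(\left(132 + 569^{2} - 306435\right) + 100489\right) = - 964373 \left(\left(132 + 323761 - 306435\right) + 100489\right) = - 964373 \left(17458 + 100489\right) = \left(-964373\right) 117947 = -113744902231$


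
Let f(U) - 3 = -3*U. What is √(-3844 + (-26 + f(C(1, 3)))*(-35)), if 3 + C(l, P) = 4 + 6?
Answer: 48*I ≈ 48.0*I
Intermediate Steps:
C(l, P) = 7 (C(l, P) = -3 + (4 + 6) = -3 + 10 = 7)
f(U) = 3 - 3*U
√(-3844 + (-26 + f(C(1, 3)))*(-35)) = √(-3844 + (-26 + (3 - 3*7))*(-35)) = √(-3844 + (-26 + (3 - 21))*(-35)) = √(-3844 + (-26 - 18)*(-35)) = √(-3844 - 44*(-35)) = √(-3844 + 1540) = √(-2304) = 48*I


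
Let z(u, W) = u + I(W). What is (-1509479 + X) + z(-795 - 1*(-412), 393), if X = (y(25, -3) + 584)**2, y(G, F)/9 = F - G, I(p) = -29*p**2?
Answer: -5878659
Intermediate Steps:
y(G, F) = -9*G + 9*F (y(G, F) = 9*(F - G) = -9*G + 9*F)
z(u, W) = u - 29*W**2
X = 110224 (X = ((-9*25 + 9*(-3)) + 584)**2 = ((-225 - 27) + 584)**2 = (-252 + 584)**2 = 332**2 = 110224)
(-1509479 + X) + z(-795 - 1*(-412), 393) = (-1509479 + 110224) + ((-795 - 1*(-412)) - 29*393**2) = -1399255 + ((-795 + 412) - 29*154449) = -1399255 + (-383 - 4479021) = -1399255 - 4479404 = -5878659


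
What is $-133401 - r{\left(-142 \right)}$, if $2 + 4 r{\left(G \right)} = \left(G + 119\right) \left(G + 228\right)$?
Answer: $-132906$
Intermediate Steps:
$r{\left(G \right)} = - \frac{1}{2} + \frac{\left(119 + G\right) \left(228 + G\right)}{4}$ ($r{\left(G \right)} = - \frac{1}{2} + \frac{\left(G + 119\right) \left(G + 228\right)}{4} = - \frac{1}{2} + \frac{\left(119 + G\right) \left(228 + G\right)}{4}$)
$-133401 - r{\left(-142 \right)} = -133401 - \left(\frac{13565}{2} + \frac{\left(-142\right)^{2}}{4} + \frac{347}{4} \left(-142\right)\right) = -133401 - \left(\frac{13565}{2} + \frac{1}{4} \cdot 20164 - \frac{24637}{2}\right) = -133401 - \left(\frac{13565}{2} + 5041 - \frac{24637}{2}\right) = -133401 - -495 = -133401 + 495 = -132906$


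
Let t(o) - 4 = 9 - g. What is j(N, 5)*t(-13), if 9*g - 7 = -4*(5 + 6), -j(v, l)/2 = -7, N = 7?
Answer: 2156/9 ≈ 239.56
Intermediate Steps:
j(v, l) = 14 (j(v, l) = -2*(-7) = 14)
g = -37/9 (g = 7/9 + (-4*(5 + 6))/9 = 7/9 + (-4*11)/9 = 7/9 + (⅑)*(-44) = 7/9 - 44/9 = -37/9 ≈ -4.1111)
t(o) = 154/9 (t(o) = 4 + (9 - 1*(-37/9)) = 4 + (9 + 37/9) = 4 + 118/9 = 154/9)
j(N, 5)*t(-13) = 14*(154/9) = 2156/9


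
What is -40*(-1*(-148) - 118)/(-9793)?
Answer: 1200/9793 ≈ 0.12254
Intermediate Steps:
-40*(-1*(-148) - 118)/(-9793) = -40*(148 - 118)*(-1/9793) = -40*30*(-1/9793) = -1200*(-1/9793) = 1200/9793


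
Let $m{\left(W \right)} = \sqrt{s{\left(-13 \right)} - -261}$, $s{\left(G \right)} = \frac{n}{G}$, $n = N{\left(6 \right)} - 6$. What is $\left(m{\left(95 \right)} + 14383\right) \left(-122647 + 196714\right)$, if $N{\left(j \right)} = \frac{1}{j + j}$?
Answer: $1065305661 + \frac{24689 \sqrt{1590693}}{26} \approx 1.0665 \cdot 10^{9}$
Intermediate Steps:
$N{\left(j \right)} = \frac{1}{2 j}$
$n = - \frac{71}{12}$ ($n = \frac{1}{2 \cdot 6} - 6 = \frac{1}{2} \cdot \frac{1}{6} - 6 = \frac{1}{12} - 6 = - \frac{71}{12} \approx -5.9167$)
$s{\left(G \right)} = - \frac{71}{12 G}$
$m{\left(W \right)} = \frac{\sqrt{1590693}}{78}$ ($m{\left(W \right)} = \sqrt{- \frac{71}{12 \left(-13\right)} - -261} = \sqrt{\left(- \frac{71}{12}\right) \left(- \frac{1}{13}\right) + 261} = \sqrt{\frac{71}{156} + 261} = \sqrt{\frac{40787}{156}} = \frac{\sqrt{1590693}}{78}$)
$\left(m{\left(95 \right)} + 14383\right) \left(-122647 + 196714\right) = \left(\frac{\sqrt{1590693}}{78} + 14383\right) \left(-122647 + 196714\right) = \left(14383 + \frac{\sqrt{1590693}}{78}\right) 74067 = 1065305661 + \frac{24689 \sqrt{1590693}}{26}$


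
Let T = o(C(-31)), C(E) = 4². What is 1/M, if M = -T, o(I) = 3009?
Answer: -1/3009 ≈ -0.00033234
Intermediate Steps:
C(E) = 16
T = 3009
M = -3009 (M = -1*3009 = -3009)
1/M = 1/(-3009) = -1/3009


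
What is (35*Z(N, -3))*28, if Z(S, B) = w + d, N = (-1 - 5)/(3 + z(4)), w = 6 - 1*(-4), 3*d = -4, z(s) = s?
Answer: 25480/3 ≈ 8493.3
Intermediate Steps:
d = -4/3 (d = (1/3)*(-4) = -4/3 ≈ -1.3333)
w = 10 (w = 6 + 4 = 10)
N = -6/7 (N = (-1 - 5)/(3 + 4) = -6/7 ≈ -0.85714)
Z(S, B) = 26/3 (Z(S, B) = 10 - 4/3 = 26/3)
(35*Z(N, -3))*28 = (35*(26/3))*28 = (910/3)*28 = 25480/3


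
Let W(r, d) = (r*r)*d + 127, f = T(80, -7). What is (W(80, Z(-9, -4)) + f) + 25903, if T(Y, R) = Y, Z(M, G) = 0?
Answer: 26110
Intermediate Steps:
f = 80
W(r, d) = 127 + d*r**2 (W(r, d) = r**2*d + 127 = d*r**2 + 127 = 127 + d*r**2)
(W(80, Z(-9, -4)) + f) + 25903 = ((127 + 0*80**2) + 80) + 25903 = ((127 + 0*6400) + 80) + 25903 = ((127 + 0) + 80) + 25903 = (127 + 80) + 25903 = 207 + 25903 = 26110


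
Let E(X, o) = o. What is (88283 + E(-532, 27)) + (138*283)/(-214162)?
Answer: 9456303583/107081 ≈ 88310.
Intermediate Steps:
(88283 + E(-532, 27)) + (138*283)/(-214162) = (88283 + 27) + (138*283)/(-214162) = 88310 + 39054*(-1/214162) = 88310 - 19527/107081 = 9456303583/107081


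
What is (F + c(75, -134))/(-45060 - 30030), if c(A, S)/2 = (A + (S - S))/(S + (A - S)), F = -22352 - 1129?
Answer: 23479/75090 ≈ 0.31268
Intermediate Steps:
F = -23481
c(A, S) = 2 (c(A, S) = 2*((A + (S - S))/(S + (A - S))) = 2*((A + 0)/A) = 2*(A/A) = 2*1 = 2)
(F + c(75, -134))/(-45060 - 30030) = (-23481 + 2)/(-45060 - 30030) = -23479/(-75090) = -23479*(-1/75090) = 23479/75090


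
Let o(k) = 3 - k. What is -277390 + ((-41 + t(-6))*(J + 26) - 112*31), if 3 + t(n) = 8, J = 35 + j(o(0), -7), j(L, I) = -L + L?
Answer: -283058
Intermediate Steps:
j(L, I) = 0
J = 35 (J = 35 + 0 = 35)
t(n) = 5 (t(n) = -3 + 8 = 5)
-277390 + ((-41 + t(-6))*(J + 26) - 112*31) = -277390 + ((-41 + 5)*(35 + 26) - 112*31) = -277390 + (-36*61 - 3472) = -277390 + (-2196 - 3472) = -277390 - 5668 = -283058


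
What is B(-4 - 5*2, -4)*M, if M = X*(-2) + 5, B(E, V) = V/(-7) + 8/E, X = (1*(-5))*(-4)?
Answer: 0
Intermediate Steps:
X = 20 (X = -5*(-4) = 20)
B(E, V) = 8/E - V/7 (B(E, V) = V*(-⅐) + 8/E = -V/7 + 8/E = 8/E - V/7)
M = -35 (M = 20*(-2) + 5 = -40 + 5 = -35)
B(-4 - 5*2, -4)*M = (8/(-4 - 5*2) - ⅐*(-4))*(-35) = (8/(-4 - 10) + 4/7)*(-35) = (8/(-14) + 4/7)*(-35) = (8*(-1/14) + 4/7)*(-35) = (-4/7 + 4/7)*(-35) = 0*(-35) = 0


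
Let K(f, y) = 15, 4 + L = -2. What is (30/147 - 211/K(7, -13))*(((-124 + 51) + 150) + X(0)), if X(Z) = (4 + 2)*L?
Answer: -417749/735 ≈ -568.37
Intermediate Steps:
L = -6 (L = -4 - 2 = -6)
X(Z) = -36 (X(Z) = (4 + 2)*(-6) = 6*(-6) = -36)
(30/147 - 211/K(7, -13))*(((-124 + 51) + 150) + X(0)) = (30/147 - 211/15)*(((-124 + 51) + 150) - 36) = (30*(1/147) - 211*1/15)*((-73 + 150) - 36) = (10/49 - 211/15)*(77 - 36) = -10189/735*41 = -417749/735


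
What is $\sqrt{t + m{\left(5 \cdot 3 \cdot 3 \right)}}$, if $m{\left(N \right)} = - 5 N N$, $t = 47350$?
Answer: $5 \sqrt{1489} \approx 192.94$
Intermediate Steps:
$m{\left(N \right)} = - 5 N^{2}$
$\sqrt{t + m{\left(5 \cdot 3 \cdot 3 \right)}} = \sqrt{47350 - 5 \left(5 \cdot 3 \cdot 3\right)^{2}} = \sqrt{47350 - 5 \left(15 \cdot 3\right)^{2}} = \sqrt{47350 - 5 \cdot 45^{2}} = \sqrt{47350 - 10125} = \sqrt{37225} = 5 \sqrt{1489}$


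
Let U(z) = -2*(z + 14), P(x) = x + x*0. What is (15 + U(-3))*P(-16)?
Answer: 112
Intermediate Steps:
P(x) = x (P(x) = x + 0 = x)
U(z) = -28 - 2*z (U(z) = -2*(14 + z) = -28 - 2*z)
(15 + U(-3))*P(-16) = (15 + (-28 - 2*(-3)))*(-16) = (15 + (-28 + 6))*(-16) = (15 - 22)*(-16) = -7*(-16) = 112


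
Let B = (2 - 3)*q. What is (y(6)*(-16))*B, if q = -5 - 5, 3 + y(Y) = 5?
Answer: -320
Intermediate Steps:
y(Y) = 2 (y(Y) = -3 + 5 = 2)
q = -10
B = 10 (B = (2 - 3)*(-10) = -1*(-10) = 10)
(y(6)*(-16))*B = (2*(-16))*10 = -32*10 = -320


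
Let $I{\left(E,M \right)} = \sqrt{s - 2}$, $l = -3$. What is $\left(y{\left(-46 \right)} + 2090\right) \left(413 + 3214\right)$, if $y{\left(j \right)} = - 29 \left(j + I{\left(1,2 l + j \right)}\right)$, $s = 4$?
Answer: $12418848 - 105183 \sqrt{2} \approx 1.227 \cdot 10^{7}$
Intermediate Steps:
$I{\left(E,M \right)} = \sqrt{2}$ ($I{\left(E,M \right)} = \sqrt{4 - 2} = \sqrt{2}$)
$y{\left(j \right)} = - 29 j - 29 \sqrt{2}$ ($y{\left(j \right)} = - 29 \left(j + \sqrt{2}\right) = - 29 j - 29 \sqrt{2}$)
$\left(y{\left(-46 \right)} + 2090\right) \left(413 + 3214\right) = \left(\left(\left(-29\right) \left(-46\right) - 29 \sqrt{2}\right) + 2090\right) \left(413 + 3214\right) = \left(\left(1334 - 29 \sqrt{2}\right) + 2090\right) 3627 = \left(3424 - 29 \sqrt{2}\right) 3627 = 12418848 - 105183 \sqrt{2}$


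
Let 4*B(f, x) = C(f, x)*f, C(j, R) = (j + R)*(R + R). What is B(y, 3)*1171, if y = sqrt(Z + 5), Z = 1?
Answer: 10539 + 10539*sqrt(6)/2 ≈ 23447.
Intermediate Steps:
y = sqrt(6) (y = sqrt(1 + 5) = sqrt(6) ≈ 2.4495)
C(j, R) = 2*R*(R + j) (C(j, R) = (R + j)*(2*R) = 2*R*(R + j))
B(f, x) = f*x*(f + x)/2 (B(f, x) = ((2*x*(x + f))*f)/4 = ((2*x*(f + x))*f)/4 = (2*f*x*(f + x))/4 = f*x*(f + x)/2)
B(y, 3)*1171 = ((1/2)*sqrt(6)*3*(sqrt(6) + 3))*1171 = ((1/2)*sqrt(6)*3*(3 + sqrt(6)))*1171 = (3*sqrt(6)*(3 + sqrt(6))/2)*1171 = 3513*sqrt(6)*(3 + sqrt(6))/2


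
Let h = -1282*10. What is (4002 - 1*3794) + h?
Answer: -12612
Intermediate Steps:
h = -12820
(4002 - 1*3794) + h = (4002 - 1*3794) - 12820 = (4002 - 3794) - 12820 = 208 - 12820 = -12612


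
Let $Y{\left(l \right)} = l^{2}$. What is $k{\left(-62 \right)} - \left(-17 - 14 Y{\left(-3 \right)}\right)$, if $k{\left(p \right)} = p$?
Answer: $81$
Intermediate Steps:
$k{\left(-62 \right)} - \left(-17 - 14 Y{\left(-3 \right)}\right) = -62 - \left(-17 - 14 \left(-3\right)^{2}\right) = -62 - \left(-17 - 126\right) = -62 - -143 = -62 + 143 = 81$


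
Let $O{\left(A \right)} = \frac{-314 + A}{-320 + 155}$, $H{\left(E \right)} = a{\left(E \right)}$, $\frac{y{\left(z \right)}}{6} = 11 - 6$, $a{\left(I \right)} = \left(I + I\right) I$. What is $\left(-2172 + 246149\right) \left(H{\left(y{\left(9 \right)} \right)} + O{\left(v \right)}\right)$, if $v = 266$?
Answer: $\frac{24157626632}{55} \approx 4.3923 \cdot 10^{8}$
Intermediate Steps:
$a{\left(I \right)} = 2 I^{2}$ ($a{\left(I \right)} = 2 I I = 2 I^{2}$)
$y{\left(z \right)} = 30$ ($y{\left(z \right)} = 6 \left(11 - 6\right) = 6 \cdot 5 = 30$)
$H{\left(E \right)} = 2 E^{2}$
$O{\left(A \right)} = \frac{314}{165} - \frac{A}{165}$ ($O{\left(A \right)} = \frac{-314 + A}{-165} = \left(-314 + A\right) \left(- \frac{1}{165}\right) = \frac{314}{165} - \frac{A}{165}$)
$\left(-2172 + 246149\right) \left(H{\left(y{\left(9 \right)} \right)} + O{\left(v \right)}\right) = \left(-2172 + 246149\right) \left(2 \cdot 30^{2} + \left(\frac{314}{165} - \frac{266}{165}\right)\right) = 243977 \left(2 \cdot 900 + \left(\frac{314}{165} - \frac{266}{165}\right)\right) = 243977 \left(1800 + \frac{16}{55}\right) = 243977 \cdot \frac{99016}{55} = \frac{24157626632}{55}$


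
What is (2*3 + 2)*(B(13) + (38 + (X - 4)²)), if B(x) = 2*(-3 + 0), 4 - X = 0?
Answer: 256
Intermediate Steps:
X = 4 (X = 4 - 1*0 = 4 + 0 = 4)
B(x) = -6 (B(x) = 2*(-3) = -6)
(2*3 + 2)*(B(13) + (38 + (X - 4)²)) = (2*3 + 2)*(-6 + (38 + (4 - 4)²)) = (6 + 2)*(-6 + (38 + 0²)) = 8*(-6 + (38 + 0)) = 8*(-6 + 38) = 8*32 = 256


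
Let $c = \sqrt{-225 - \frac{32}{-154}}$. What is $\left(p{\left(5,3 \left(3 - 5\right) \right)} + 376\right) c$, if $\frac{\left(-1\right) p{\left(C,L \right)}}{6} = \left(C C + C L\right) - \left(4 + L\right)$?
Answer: $\frac{394 i \sqrt{1332793}}{77} \approx 5907.3 i$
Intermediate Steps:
$p{\left(C,L \right)} = 24 - 6 C^{2} + 6 L - 6 C L$ ($p{\left(C,L \right)} = - 6 \left(\left(C C + C L\right) - \left(4 + L\right)\right) = - 6 \left(\left(C^{2} + C L\right) - \left(4 + L\right)\right) = - 6 \left(-4 + C^{2} - L + C L\right) = 24 - 6 C^{2} + 6 L - 6 C L$)
$c = \frac{i \sqrt{1332793}}{77}$ ($c = \sqrt{-225 - - \frac{16}{77}} = \sqrt{-225 + \frac{16}{77}} = \sqrt{- \frac{17309}{77}} = \frac{i \sqrt{1332793}}{77} \approx 14.993 i$)
$\left(p{\left(5,3 \left(3 - 5\right) \right)} + 376\right) c = \left(\left(24 - 6 \cdot 5^{2} + 6 \cdot 3 \left(3 - 5\right) - 30 \cdot 3 \left(3 - 5\right)\right) + 376\right) \frac{i \sqrt{1332793}}{77} = \left(\left(24 - 150 + 6 \cdot 3 \left(-2\right) - 30 \cdot 3 \left(-2\right)\right) + 376\right) \frac{i \sqrt{1332793}}{77} = \left(\left(24 - 150 + 6 \left(-6\right) - 30 \left(-6\right)\right) + 376\right) \frac{i \sqrt{1332793}}{77} = \left(\left(24 - 150 - 36 + 180\right) + 376\right) \frac{i \sqrt{1332793}}{77} = \left(18 + 376\right) \frac{i \sqrt{1332793}}{77} = 394 \frac{i \sqrt{1332793}}{77} = \frac{394 i \sqrt{1332793}}{77}$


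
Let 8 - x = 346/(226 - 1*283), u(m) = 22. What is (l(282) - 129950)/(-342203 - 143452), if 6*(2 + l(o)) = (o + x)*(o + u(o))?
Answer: 206912/874179 ≈ 0.23669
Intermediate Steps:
x = 802/57 (x = 8 - 346/(226 - 1*283) = 8 - 346/(226 - 283) = 8 - 346/(-57) = 8 - 346*(-1)/57 = 8 - 1*(-346/57) = 8 + 346/57 = 802/57 ≈ 14.070)
l(o) = -2 + (22 + o)*(802/57 + o)/6 (l(o) = -2 + ((o + 802/57)*(o + 22))/6 = -2 + ((802/57 + o)*(22 + o))/6 = -2 + ((22 + o)*(802/57 + o))/6 = -2 + (22 + o)*(802/57 + o)/6)
(l(282) - 129950)/(-342203 - 143452) = ((8480/171 + (1/6)*282**2 + (1028/171)*282) - 129950)/(-342203 - 143452) = ((8480/171 + (1/6)*79524 + 96632/57) - 129950)/(-485655) = ((8480/171 + 13254 + 96632/57) - 129950)*(-1/485655) = (134990/9 - 129950)*(-1/485655) = -1034560/9*(-1/485655) = 206912/874179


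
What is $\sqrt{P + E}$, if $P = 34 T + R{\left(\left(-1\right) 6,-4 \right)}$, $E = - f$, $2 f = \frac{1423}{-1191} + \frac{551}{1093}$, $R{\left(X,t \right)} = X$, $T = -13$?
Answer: $\frac{5 i \sqrt{30343589144193}}{1301763} \approx 21.158 i$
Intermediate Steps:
$f = - \frac{449549}{1301763}$ ($f = \frac{\frac{1423}{-1191} + \frac{551}{1093}}{2} = \frac{1423 \left(- \frac{1}{1191}\right) + 551 \cdot \frac{1}{1093}}{2} = \frac{- \frac{1423}{1191} + \frac{551}{1093}}{2} = \frac{1}{2} \left(- \frac{899098}{1301763}\right) = - \frac{449549}{1301763} \approx -0.34534$)
$E = \frac{449549}{1301763}$ ($E = \left(-1\right) \left(- \frac{449549}{1301763}\right) = \frac{449549}{1301763} \approx 0.34534$)
$P = -448$ ($P = 34 \left(-13\right) - 6 = -442 - 6 = -448$)
$\sqrt{P + E} = \sqrt{-448 + \frac{449549}{1301763}} = \sqrt{- \frac{582740275}{1301763}} = \frac{5 i \sqrt{30343589144193}}{1301763}$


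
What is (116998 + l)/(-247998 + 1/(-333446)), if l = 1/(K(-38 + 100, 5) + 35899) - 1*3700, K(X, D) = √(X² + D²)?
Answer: -24343395684733399705/53285260477777227094 + 166723*√3869/53285260477777227094 ≈ -0.45685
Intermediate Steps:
K(X, D) = √(D² + X²)
l = -3700 + 1/(35899 + √3869) (l = 1/(√(5² + (-38 + 100)²) + 35899) - 1*3700 = 1/(√(25 + 62²) + 35899) - 3700 = 1/(√(25 + 3844) + 35899) - 3700 = 1/(√3869 + 35899) - 3700 = 1/(35899 + √3869) - 3700 = -3700 + 1/(35899 + √3869) ≈ -3700.0)
(116998 + l)/(-247998 + 1/(-333446)) = (116998 + (-4768316992501/1288734332 - √3869/1288734332))/(-247998 + 1/(-333446)) = (146011022382835/1288734332 - √3869/1288734332)/(-247998 - 1/333446) = (146011022382835/1288734332 - √3869/1288734332)/(-82693941109/333446) = (146011022382835/1288734332 - √3869/1288734332)*(-333446/82693941109) = -24343395684733399705/53285260477777227094 + 166723*√3869/53285260477777227094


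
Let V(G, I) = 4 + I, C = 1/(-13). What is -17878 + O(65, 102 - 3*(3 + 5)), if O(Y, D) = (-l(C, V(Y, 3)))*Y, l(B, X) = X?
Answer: -18333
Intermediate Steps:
C = -1/13 ≈ -0.076923
O(Y, D) = -7*Y (O(Y, D) = (-(4 + 3))*Y = (-1*7)*Y = -7*Y)
-17878 + O(65, 102 - 3*(3 + 5)) = -17878 - 7*65 = -17878 - 455 = -18333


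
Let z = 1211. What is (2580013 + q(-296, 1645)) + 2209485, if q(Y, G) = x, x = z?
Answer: 4790709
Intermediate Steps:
x = 1211
q(Y, G) = 1211
(2580013 + q(-296, 1645)) + 2209485 = (2580013 + 1211) + 2209485 = 2581224 + 2209485 = 4790709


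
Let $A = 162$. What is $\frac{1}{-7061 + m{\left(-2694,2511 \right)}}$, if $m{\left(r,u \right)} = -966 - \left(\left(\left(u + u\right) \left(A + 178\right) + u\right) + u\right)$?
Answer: $- \frac{1}{1720529} \approx -5.8122 \cdot 10^{-7}$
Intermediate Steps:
$m{\left(r,u \right)} = -966 - 682 u$ ($m{\left(r,u \right)} = -966 - \left(\left(\left(u + u\right) \left(162 + 178\right) + u\right) + u\right) = -966 - \left(\left(2 u 340 + u\right) + u\right) = -966 - \left(\left(680 u + u\right) + u\right) = -966 - \left(681 u + u\right) = -966 - 682 u$)
$\frac{1}{-7061 + m{\left(-2694,2511 \right)}} = \frac{1}{-7061 - 1713468} = \frac{1}{-1720529} = - \frac{1}{1720529}$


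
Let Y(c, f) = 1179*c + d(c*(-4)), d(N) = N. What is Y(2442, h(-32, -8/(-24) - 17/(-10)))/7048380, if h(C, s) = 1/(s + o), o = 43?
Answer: 95645/234946 ≈ 0.40709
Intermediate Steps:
h(C, s) = 1/(43 + s) (h(C, s) = 1/(s + 43) = 1/(43 + s))
Y(c, f) = 1175*c (Y(c, f) = 1179*c + c*(-4) = 1179*c - 4*c = 1175*c)
Y(2442, h(-32, -8/(-24) - 17/(-10)))/7048380 = (1175*2442)/7048380 = 2869350*(1/7048380) = 95645/234946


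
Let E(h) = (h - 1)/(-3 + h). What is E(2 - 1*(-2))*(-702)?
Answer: -2106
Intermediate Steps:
E(h) = (-1 + h)/(-3 + h)
E(2 - 1*(-2))*(-702) = ((-1 + (2 - 1*(-2)))/(-3 + (2 - 1*(-2))))*(-702) = ((-1 + (2 + 2))/(-3 + (2 + 2)))*(-702) = ((-1 + 4)/(-3 + 4))*(-702) = (3/1)*(-702) = (1*3)*(-702) = 3*(-702) = -2106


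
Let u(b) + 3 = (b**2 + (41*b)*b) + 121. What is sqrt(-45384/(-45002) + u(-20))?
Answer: sqrt(8566009419610)/22501 ≈ 130.07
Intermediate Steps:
u(b) = 118 + 42*b**2 (u(b) = -3 + ((b**2 + (41*b)*b) + 121) = -3 + ((b**2 + 41*b**2) + 121) = -3 + (42*b**2 + 121) = -3 + (121 + 42*b**2) = 118 + 42*b**2)
sqrt(-45384/(-45002) + u(-20)) = sqrt(-45384/(-45002) + (118 + 42*(-20)**2)) = sqrt(-45384*(-1/45002) + (118 + 42*400)) = sqrt(22692/22501 + (118 + 16800)) = sqrt(22692/22501 + 16918) = sqrt(380694610/22501) = sqrt(8566009419610)/22501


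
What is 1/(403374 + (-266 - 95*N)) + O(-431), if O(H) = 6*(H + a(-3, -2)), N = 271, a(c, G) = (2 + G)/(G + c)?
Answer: -975860717/377363 ≈ -2586.0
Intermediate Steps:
a(c, G) = (2 + G)/(G + c)
O(H) = 6*H (O(H) = 6*(H + (2 - 2)/(-2 - 3)) = 6*(H + 0/(-5)) = 6*(H - ⅕*0) = 6*(H + 0) = 6*H)
1/(403374 + (-266 - 95*N)) + O(-431) = 1/(403374 + (-266 - 95*271)) + 6*(-431) = 1/(403374 + (-266 - 25745)) - 2586 = 1/(403374 - 26011) - 2586 = 1/377363 - 2586 = -975860717/377363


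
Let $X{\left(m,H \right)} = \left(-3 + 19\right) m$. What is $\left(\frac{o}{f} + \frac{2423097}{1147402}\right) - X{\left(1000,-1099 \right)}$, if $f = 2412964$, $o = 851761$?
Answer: $- \frac{22145705677171785}{1384319859764} \approx -15998.0$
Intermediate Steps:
$X{\left(m,H \right)} = 16 m$
$\left(\frac{o}{f} + \frac{2423097}{1147402}\right) - X{\left(1000,-1099 \right)} = \left(\frac{851761}{2412964} + \frac{2423097}{1147402}\right) - 16 \cdot 1000 = \left(851761 \cdot \frac{1}{2412964} + 2423097 \cdot \frac{1}{1147402}\right) - 16000 = \left(\frac{851761}{2412964} + \frac{2423097}{1147402}\right) - 16000 = \frac{3412079052215}{1384319859764} - 16000 = - \frac{22145705677171785}{1384319859764}$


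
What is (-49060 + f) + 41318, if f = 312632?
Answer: 304890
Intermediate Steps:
(-49060 + f) + 41318 = (-49060 + 312632) + 41318 = 263572 + 41318 = 304890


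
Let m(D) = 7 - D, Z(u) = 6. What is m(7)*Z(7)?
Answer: 0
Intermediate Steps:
m(7)*Z(7) = (7 - 1*7)*6 = (7 - 7)*6 = 0*6 = 0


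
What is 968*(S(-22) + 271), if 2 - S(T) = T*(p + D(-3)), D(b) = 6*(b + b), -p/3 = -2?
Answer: -374616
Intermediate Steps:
p = 6 (p = -3*(-2) = 6)
D(b) = 12*b (D(b) = 6*(2*b) = 12*b)
S(T) = 2 + 30*T (S(T) = 2 - T*(6 + 12*(-3)) = 2 - T*(6 - 36) = 2 - T*(-30) = 2 - (-30)*T = 2 + 30*T)
968*(S(-22) + 271) = 968*((2 + 30*(-22)) + 271) = 968*((2 - 660) + 271) = 968*(-658 + 271) = 968*(-387) = -374616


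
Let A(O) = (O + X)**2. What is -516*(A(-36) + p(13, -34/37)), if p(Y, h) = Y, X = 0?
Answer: -675444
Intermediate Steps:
A(O) = O**2 (A(O) = (O + 0)**2 = O**2)
-516*(A(-36) + p(13, -34/37)) = -516*((-36)**2 + 13) = -516*(1296 + 13) = -516*1309 = -675444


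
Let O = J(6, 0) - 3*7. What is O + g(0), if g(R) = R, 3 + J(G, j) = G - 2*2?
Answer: -22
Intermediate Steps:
J(G, j) = -7 + G (J(G, j) = -3 + (G - 2*2) = -3 + (G - 4) = -3 + (-4 + G) = -7 + G)
O = -22 (O = (-7 + 6) - 3*7 = -1 - 21 = -22)
O + g(0) = -22 + 0 = -22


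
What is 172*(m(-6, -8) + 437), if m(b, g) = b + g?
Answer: 72756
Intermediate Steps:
172*(m(-6, -8) + 437) = 172*((-6 - 8) + 437) = 172*(-14 + 437) = 172*423 = 72756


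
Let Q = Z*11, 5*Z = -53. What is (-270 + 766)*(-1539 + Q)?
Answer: -4105888/5 ≈ -8.2118e+5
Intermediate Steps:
Z = -53/5 (Z = (1/5)*(-53) = -53/5 ≈ -10.600)
Q = -583/5 (Q = -53/5*11 = -583/5 ≈ -116.60)
(-270 + 766)*(-1539 + Q) = (-270 + 766)*(-1539 - 583/5) = 496*(-8278/5) = -4105888/5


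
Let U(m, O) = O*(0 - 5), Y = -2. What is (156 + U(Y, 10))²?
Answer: 11236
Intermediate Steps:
U(m, O) = -5*O (U(m, O) = O*(-5) = -5*O)
(156 + U(Y, 10))² = (156 - 5*10)² = (156 - 50)² = 106² = 11236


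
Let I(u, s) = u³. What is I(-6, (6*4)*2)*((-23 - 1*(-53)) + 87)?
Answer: -25272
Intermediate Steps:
I(-6, (6*4)*2)*((-23 - 1*(-53)) + 87) = (-6)³*((-23 - 1*(-53)) + 87) = -216*((-23 + 53) + 87) = -216*(30 + 87) = -216*117 = -25272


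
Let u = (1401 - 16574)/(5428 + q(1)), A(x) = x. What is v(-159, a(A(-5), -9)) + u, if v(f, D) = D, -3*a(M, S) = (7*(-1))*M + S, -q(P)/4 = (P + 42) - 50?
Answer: -187375/16368 ≈ -11.448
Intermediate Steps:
q(P) = 32 - 4*P (q(P) = -4*((P + 42) - 50) = -4*((42 + P) - 50) = -4*(-8 + P) = 32 - 4*P)
a(M, S) = -S/3 + 7*M/3 (a(M, S) = -((7*(-1))*M + S)/3 = -(-7*M + S)/3 = -(S - 7*M)/3 = -S/3 + 7*M/3)
u = -15173/5456 (u = (1401 - 16574)/(5428 + (32 - 4*1)) = -15173/(5428 + (32 - 4)) = -15173/(5428 + 28) = -15173/5456 ≈ -2.7810)
v(-159, a(A(-5), -9)) + u = (-1/3*(-9) + (7/3)*(-5)) - 15173/5456 = (3 - 35/3) - 15173/5456 = -26/3 - 15173/5456 = -187375/16368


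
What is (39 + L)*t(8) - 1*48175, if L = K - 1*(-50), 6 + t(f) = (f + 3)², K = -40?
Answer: -42540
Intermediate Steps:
t(f) = -6 + (3 + f)² (t(f) = -6 + (f + 3)² = -6 + (3 + f)²)
L = 10 (L = -40 - 1*(-50) = -40 + 50 = 10)
(39 + L)*t(8) - 1*48175 = (39 + 10)*(-6 + (3 + 8)²) - 1*48175 = 49*(-6 + 11²) - 48175 = 49*(-6 + 121) - 48175 = 49*115 - 48175 = 5635 - 48175 = -42540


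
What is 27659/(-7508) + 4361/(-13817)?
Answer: -414906791/103738036 ≈ -3.9996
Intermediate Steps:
27659/(-7508) + 4361/(-13817) = 27659*(-1/7508) + 4361*(-1/13817) = -27659/7508 - 4361/13817 = -414906791/103738036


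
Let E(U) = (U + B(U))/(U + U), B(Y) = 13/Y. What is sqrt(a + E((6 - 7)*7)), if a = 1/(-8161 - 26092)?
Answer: sqrt(36369629882)/239771 ≈ 0.79538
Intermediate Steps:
E(U) = (U + 13/U)/(2*U) (E(U) = (U + 13/U)/(U + U) = (U + 13/U)/((2*U)) = (U + 13/U)*(1/(2*U)) = (U + 13/U)/(2*U))
a = -1/34253 (a = 1/(-34253) = -1/34253 ≈ -2.9195e-5)
sqrt(a + E((6 - 7)*7)) = sqrt(-1/34253 + (13 + ((6 - 7)*7)**2)/(2*((6 - 7)*7)**2)) = sqrt(-1/34253 + (13 + (-1*7)**2)/(2*(-1*7)**2)) = sqrt(-1/34253 + (1/2)*(13 + (-7)**2)/(-7)**2) = sqrt(-1/34253 + (1/2)*(1/49)*(13 + 49)) = sqrt(-1/34253 + (1/2)*(1/49)*62) = sqrt(-1/34253 + 31/49) = sqrt(1061794/1678397) = sqrt(36369629882)/239771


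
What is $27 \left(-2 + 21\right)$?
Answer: $513$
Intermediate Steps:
$27 \left(-2 + 21\right) = 27 \cdot 19 = 513$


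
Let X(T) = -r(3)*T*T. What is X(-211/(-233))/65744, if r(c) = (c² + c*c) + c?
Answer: -133563/509882288 ≈ -0.00026195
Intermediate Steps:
r(c) = c + 2*c² (r(c) = (c² + c²) + c = 2*c² + c = c + 2*c²)
X(T) = -21*T² (X(T) = -(3*(1 + 2*3))*T*T = -(3*(1 + 6))*T*T = -(3*7)*T*T = -21*T*T = -21*T²)
X(-211/(-233))/65744 = -21*(-211/(-233))²/65744 = -21*(-211*(-1/233))²*(1/65744) = -21*(211/233)²*(1/65744) = -21*44521/54289*(1/65744) = -934941/54289*1/65744 = -133563/509882288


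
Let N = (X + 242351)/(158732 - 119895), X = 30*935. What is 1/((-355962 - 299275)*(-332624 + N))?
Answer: 38837/8464251895934219 ≈ 4.5884e-12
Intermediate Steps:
X = 28050
N = 270401/38837 (N = (28050 + 242351)/(158732 - 119895) = 270401/38837 ≈ 6.9625)
1/((-355962 - 299275)*(-332624 + N)) = 1/((-355962 - 299275)*(-332624 + 270401/38837)) = 1/(-655237*(-12917847887/38837)) = 1/(8464251895934219/38837) = 38837/8464251895934219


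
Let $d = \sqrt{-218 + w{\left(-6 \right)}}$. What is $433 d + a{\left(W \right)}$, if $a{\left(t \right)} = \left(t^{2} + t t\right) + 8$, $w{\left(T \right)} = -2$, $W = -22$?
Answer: $976 + 866 i \sqrt{55} \approx 976.0 + 6422.4 i$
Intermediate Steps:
$a{\left(t \right)} = 8 + 2 t^{2}$ ($a{\left(t \right)} = \left(t^{2} + t^{2}\right) + 8 = 2 t^{2} + 8 = 8 + 2 t^{2}$)
$d = 2 i \sqrt{55}$ ($d = \sqrt{-218 - 2} = \sqrt{-220} = 2 i \sqrt{55} \approx 14.832 i$)
$433 d + a{\left(W \right)} = 433 \cdot 2 i \sqrt{55} + \left(8 + 2 \left(-22\right)^{2}\right) = 866 i \sqrt{55} + \left(8 + 2 \cdot 484\right) = 866 i \sqrt{55} + \left(8 + 968\right) = 866 i \sqrt{55} + 976 = 976 + 866 i \sqrt{55}$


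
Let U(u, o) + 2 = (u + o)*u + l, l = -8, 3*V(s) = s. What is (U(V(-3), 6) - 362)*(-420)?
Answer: 158340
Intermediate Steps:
V(s) = s/3
U(u, o) = -10 + u*(o + u) (U(u, o) = -2 + ((u + o)*u - 8) = -2 + ((o + u)*u - 8) = -2 + (u*(o + u) - 8) = -2 + (-8 + u*(o + u)) = -10 + u*(o + u))
(U(V(-3), 6) - 362)*(-420) = ((-10 + ((⅓)*(-3))² + 6*((⅓)*(-3))) - 362)*(-420) = ((-10 + (-1)² + 6*(-1)) - 362)*(-420) = ((-10 + 1 - 6) - 362)*(-420) = (-15 - 362)*(-420) = -377*(-420) = 158340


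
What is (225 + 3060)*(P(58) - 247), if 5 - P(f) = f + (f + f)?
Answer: -1366560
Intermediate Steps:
P(f) = 5 - 3*f (P(f) = 5 - (f + (f + f)) = 5 - (f + 2*f) = 5 - 3*f)
(225 + 3060)*(P(58) - 247) = (225 + 3060)*((5 - 3*58) - 247) = 3285*((5 - 174) - 247) = 3285*(-169 - 247) = 3285*(-416) = -1366560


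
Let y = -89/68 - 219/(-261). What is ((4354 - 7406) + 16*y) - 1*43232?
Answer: -68465152/1479 ≈ -46292.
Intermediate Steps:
y = -2779/5916 (y = -89*1/68 - 219*(-1/261) = -89/68 + 73/87 = -2779/5916 ≈ -0.46974)
((4354 - 7406) + 16*y) - 1*43232 = ((4354 - 7406) + 16*(-2779/5916)) - 1*43232 = (-3052 - 11116/1479) - 43232 = -4525024/1479 - 43232 = -68465152/1479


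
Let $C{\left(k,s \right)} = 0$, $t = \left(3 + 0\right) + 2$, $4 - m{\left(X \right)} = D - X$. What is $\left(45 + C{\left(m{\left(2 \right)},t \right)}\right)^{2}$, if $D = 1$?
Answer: $2025$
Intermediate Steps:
$m{\left(X \right)} = 3 + X$ ($m{\left(X \right)} = 4 - \left(1 - X\right) = 4 + \left(-1 + X\right) = 3 + X$)
$t = 5$ ($t = 3 + 2 = 5$)
$\left(45 + C{\left(m{\left(2 \right)},t \right)}\right)^{2} = \left(45 + 0\right)^{2} = 45^{2} = 2025$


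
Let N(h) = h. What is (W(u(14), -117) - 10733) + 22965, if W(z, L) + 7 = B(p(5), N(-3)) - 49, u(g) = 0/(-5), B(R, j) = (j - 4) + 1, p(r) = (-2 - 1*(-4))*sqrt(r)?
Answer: 12170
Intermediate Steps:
p(r) = 2*sqrt(r) (p(r) = (-2 + 4)*sqrt(r) = 2*sqrt(r))
B(R, j) = -3 + j (B(R, j) = (-4 + j) + 1 = -3 + j)
u(g) = 0 (u(g) = 0*(-1/5) = 0)
W(z, L) = -62 (W(z, L) = -7 + ((-3 - 3) - 49) = -7 + (-6 - 49) = -7 - 55 = -62)
(W(u(14), -117) - 10733) + 22965 = (-62 - 10733) + 22965 = -10795 + 22965 = 12170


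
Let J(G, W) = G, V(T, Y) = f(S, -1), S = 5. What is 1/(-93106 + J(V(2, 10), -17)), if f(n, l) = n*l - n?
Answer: -1/93116 ≈ -1.0739e-5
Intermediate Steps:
f(n, l) = -n + l*n (f(n, l) = l*n - n = -n + l*n)
V(T, Y) = -10 (V(T, Y) = 5*(-1 - 1) = 5*(-2) = -10)
1/(-93106 + J(V(2, 10), -17)) = 1/(-93106 - 10) = 1/(-93116) = -1/93116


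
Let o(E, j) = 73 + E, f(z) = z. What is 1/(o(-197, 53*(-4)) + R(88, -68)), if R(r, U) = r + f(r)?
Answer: 1/52 ≈ 0.019231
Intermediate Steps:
R(r, U) = 2*r (R(r, U) = r + r = 2*r)
1/(o(-197, 53*(-4)) + R(88, -68)) = 1/((73 - 197) + 2*88) = 1/(-124 + 176) = 1/52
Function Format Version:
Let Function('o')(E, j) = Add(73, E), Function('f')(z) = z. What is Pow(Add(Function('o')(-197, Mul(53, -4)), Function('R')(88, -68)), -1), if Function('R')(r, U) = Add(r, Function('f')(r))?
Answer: Rational(1, 52) ≈ 0.019231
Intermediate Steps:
Function('R')(r, U) = Mul(2, r) (Function('R')(r, U) = Add(r, r) = Mul(2, r))
Pow(Add(Function('o')(-197, Mul(53, -4)), Function('R')(88, -68)), -1) = Pow(Add(Add(73, -197), Mul(2, 88)), -1) = Pow(Add(-124, 176), -1) = Pow(52, -1) = Rational(1, 52)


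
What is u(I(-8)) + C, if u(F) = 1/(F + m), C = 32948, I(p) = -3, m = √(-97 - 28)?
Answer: 4415029/134 - 5*I*√5/134 ≈ 32948.0 - 0.083435*I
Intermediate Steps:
m = 5*I*√5 (m = √(-125) = 5*I*√5 ≈ 11.18*I)
u(F) = 1/(F + 5*I*√5)
u(I(-8)) + C = 1/(-3 + 5*I*√5) + 32948 = 32948 + 1/(-3 + 5*I*√5)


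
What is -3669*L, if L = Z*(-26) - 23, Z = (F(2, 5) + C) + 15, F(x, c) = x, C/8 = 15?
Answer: 13153365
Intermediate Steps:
C = 120 (C = 8*15 = 120)
Z = 137 (Z = (2 + 120) + 15 = 122 + 15 = 137)
L = -3585 (L = 137*(-26) - 23 = -3562 - 23 = -3585)
-3669*L = -3669/(1/(-3585)) = -3669/(-1/3585) = -3669*(-3585) = 13153365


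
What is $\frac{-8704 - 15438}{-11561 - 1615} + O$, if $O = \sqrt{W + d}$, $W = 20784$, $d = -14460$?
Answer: $\frac{12071}{6588} + 2 \sqrt{1581} \approx 81.356$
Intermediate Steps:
$O = 2 \sqrt{1581}$ ($O = \sqrt{20784 - 14460} = \sqrt{6324} = 2 \sqrt{1581} \approx 79.524$)
$\frac{-8704 - 15438}{-11561 - 1615} + O = \frac{-8704 - 15438}{-11561 - 1615} + 2 \sqrt{1581} = - \frac{24142}{-13176} + 2 \sqrt{1581} = \left(-24142\right) \left(- \frac{1}{13176}\right) + 2 \sqrt{1581} = \frac{12071}{6588} + 2 \sqrt{1581}$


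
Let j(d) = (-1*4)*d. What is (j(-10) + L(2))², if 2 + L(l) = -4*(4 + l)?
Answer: 196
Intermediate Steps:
j(d) = -4*d
L(l) = -18 - 4*l (L(l) = -2 - 4*(4 + l) = -2 + (-16 - 4*l) = -18 - 4*l)
(j(-10) + L(2))² = (-4*(-10) + (-18 - 4*2))² = (40 + (-18 - 8))² = (40 - 26)² = 14² = 196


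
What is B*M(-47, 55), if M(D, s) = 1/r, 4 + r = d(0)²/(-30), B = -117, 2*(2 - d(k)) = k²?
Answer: 1755/62 ≈ 28.306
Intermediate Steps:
d(k) = 2 - k²/2
r = -62/15 (r = -4 + (2 - ½*0²)²/(-30) = -4 + (2 - ½*0)²*(-1/30) = -4 + (2 + 0)²*(-1/30) = -4 + 2²*(-1/30) = -4 + 4*(-1/30) = -4 - 2/15 = -62/15 ≈ -4.1333)
M(D, s) = -15/62 (M(D, s) = 1/(-62/15) = -15/62)
B*M(-47, 55) = -117*(-15/62) = 1755/62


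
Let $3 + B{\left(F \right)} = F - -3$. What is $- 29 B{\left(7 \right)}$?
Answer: $-203$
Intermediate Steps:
$B{\left(F \right)} = F$ ($B{\left(F \right)} = -3 + \left(F - -3\right) = -3 + \left(F + 3\right) = -3 + \left(3 + F\right) = F$)
$- 29 B{\left(7 \right)} = \left(-29\right) 7 = -203$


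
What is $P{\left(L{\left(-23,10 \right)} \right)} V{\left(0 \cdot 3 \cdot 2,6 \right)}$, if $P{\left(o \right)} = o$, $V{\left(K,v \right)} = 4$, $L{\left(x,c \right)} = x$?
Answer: $-92$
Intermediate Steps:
$P{\left(L{\left(-23,10 \right)} \right)} V{\left(0 \cdot 3 \cdot 2,6 \right)} = \left(-23\right) 4 = -92$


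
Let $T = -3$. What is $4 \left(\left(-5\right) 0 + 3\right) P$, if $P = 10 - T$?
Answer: $156$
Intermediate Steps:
$P = 13$ ($P = 10 - -3 = 10 + 3 = 13$)
$4 \left(\left(-5\right) 0 + 3\right) P = 4 \left(\left(-5\right) 0 + 3\right) 13 = 4 \left(0 + 3\right) 13 = 4 \cdot 3 \cdot 13 = 12 \cdot 13 = 156$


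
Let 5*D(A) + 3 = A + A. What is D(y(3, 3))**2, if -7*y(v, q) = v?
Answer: 729/1225 ≈ 0.59510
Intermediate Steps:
y(v, q) = -v/7
D(A) = -3/5 + 2*A/5 (D(A) = -3/5 + (A + A)/5 = -3/5 + (2*A)/5 = -3/5 + 2*A/5)
D(y(3, 3))**2 = (-3/5 + 2*(-1/7*3)/5)**2 = (-3/5 + (2/5)*(-3/7))**2 = (-3/5 - 6/35)**2 = (-27/35)**2 = 729/1225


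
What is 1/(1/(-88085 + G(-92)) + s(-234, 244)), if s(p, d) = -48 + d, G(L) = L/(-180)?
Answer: 3963802/776905147 ≈ 0.0051020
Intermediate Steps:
G(L) = -L/180 (G(L) = L*(-1/180) = -L/180)
1/(1/(-88085 + G(-92)) + s(-234, 244)) = 1/(1/(-88085 - 1/180*(-92)) + (-48 + 244)) = 1/(1/(-88085 + 23/45) + 196) = 1/(1/(-3963802/45) + 196) = 1/(-45/3963802 + 196) = 1/(776905147/3963802) = 3963802/776905147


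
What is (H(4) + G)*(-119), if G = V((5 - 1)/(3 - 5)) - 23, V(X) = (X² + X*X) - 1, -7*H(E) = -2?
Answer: 1870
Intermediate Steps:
H(E) = 2/7 (H(E) = -⅐*(-2) = 2/7)
V(X) = -1 + 2*X² (V(X) = (X² + X²) - 1 = 2*X² - 1 = -1 + 2*X²)
G = -16 (G = (-1 + 2*((5 - 1)/(3 - 5))²) - 23 = (-1 + 2*(4/(-2))²) - 23 = (-1 + 2*(4*(-½))²) - 23 = (-1 + 2*(-2)²) - 23 = (-1 + 2*4) - 23 = (-1 + 8) - 23 = 7 - 23 = -16)
(H(4) + G)*(-119) = (2/7 - 16)*(-119) = -110/7*(-119) = 1870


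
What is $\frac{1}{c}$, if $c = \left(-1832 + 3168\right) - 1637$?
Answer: $- \frac{1}{301} \approx -0.0033223$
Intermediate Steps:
$c = -301$ ($c = 1336 - 1637 = -301$)
$\frac{1}{c} = \frac{1}{-301} = - \frac{1}{301}$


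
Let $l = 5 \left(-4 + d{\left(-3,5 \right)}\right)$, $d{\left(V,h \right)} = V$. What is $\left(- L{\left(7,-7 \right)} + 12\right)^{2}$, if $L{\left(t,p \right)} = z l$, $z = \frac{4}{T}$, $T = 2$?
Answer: $6724$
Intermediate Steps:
$z = 2$ ($z = \frac{4}{2} = 4 \cdot \frac{1}{2} = 2$)
$l = -35$ ($l = 5 \left(-4 - 3\right) = 5 \left(-7\right) = -35$)
$L{\left(t,p \right)} = -70$ ($L{\left(t,p \right)} = 2 \left(-35\right) = -70$)
$\left(- L{\left(7,-7 \right)} + 12\right)^{2} = \left(\left(-1\right) \left(-70\right) + 12\right)^{2} = \left(70 + 12\right)^{2} = 82^{2} = 6724$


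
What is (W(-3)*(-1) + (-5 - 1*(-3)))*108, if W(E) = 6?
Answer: -864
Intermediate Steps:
(W(-3)*(-1) + (-5 - 1*(-3)))*108 = (6*(-1) + (-5 - 1*(-3)))*108 = (-6 + (-5 + 3))*108 = (-6 - 2)*108 = -8*108 = -864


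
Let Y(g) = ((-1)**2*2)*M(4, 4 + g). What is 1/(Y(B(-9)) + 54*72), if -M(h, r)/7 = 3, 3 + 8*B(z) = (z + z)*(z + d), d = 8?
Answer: 1/3846 ≈ 0.00026001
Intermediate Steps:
B(z) = -3/8 + z*(8 + z)/4 (B(z) = -3/8 + ((z + z)*(z + 8))/8 = -3/8 + ((2*z)*(8 + z))/8 = -3/8 + (2*z*(8 + z))/8 = -3/8 + z*(8 + z)/4)
M(h, r) = -21 (M(h, r) = -7*3 = -21)
Y(g) = -42 (Y(g) = ((-1)**2*2)*(-21) = (1*2)*(-21) = 2*(-21) = -42)
1/(Y(B(-9)) + 54*72) = 1/(-42 + 54*72) = 1/(-42 + 3888) = 1/3846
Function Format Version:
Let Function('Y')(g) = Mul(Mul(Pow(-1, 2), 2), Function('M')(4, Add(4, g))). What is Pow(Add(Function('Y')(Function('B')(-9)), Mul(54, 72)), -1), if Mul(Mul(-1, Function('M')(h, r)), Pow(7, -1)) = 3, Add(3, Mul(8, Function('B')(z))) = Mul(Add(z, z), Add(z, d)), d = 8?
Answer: Rational(1, 3846) ≈ 0.00026001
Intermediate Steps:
Function('B')(z) = Add(Rational(-3, 8), Mul(Rational(1, 4), z, Add(8, z))) (Function('B')(z) = Add(Rational(-3, 8), Mul(Rational(1, 8), Mul(Add(z, z), Add(z, 8)))) = Add(Rational(-3, 8), Mul(Rational(1, 8), Mul(Mul(2, z), Add(8, z)))) = Add(Rational(-3, 8), Mul(Rational(1, 8), Mul(2, z, Add(8, z)))) = Add(Rational(-3, 8), Mul(Rational(1, 4), z, Add(8, z))))
Function('M')(h, r) = -21 (Function('M')(h, r) = Mul(-7, 3) = -21)
Function('Y')(g) = -42 (Function('Y')(g) = Mul(Mul(Pow(-1, 2), 2), -21) = Mul(Mul(1, 2), -21) = Mul(2, -21) = -42)
Pow(Add(Function('Y')(Function('B')(-9)), Mul(54, 72)), -1) = Pow(Add(-42, Mul(54, 72)), -1) = Pow(Add(-42, 3888), -1) = Pow(3846, -1) = Rational(1, 3846)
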